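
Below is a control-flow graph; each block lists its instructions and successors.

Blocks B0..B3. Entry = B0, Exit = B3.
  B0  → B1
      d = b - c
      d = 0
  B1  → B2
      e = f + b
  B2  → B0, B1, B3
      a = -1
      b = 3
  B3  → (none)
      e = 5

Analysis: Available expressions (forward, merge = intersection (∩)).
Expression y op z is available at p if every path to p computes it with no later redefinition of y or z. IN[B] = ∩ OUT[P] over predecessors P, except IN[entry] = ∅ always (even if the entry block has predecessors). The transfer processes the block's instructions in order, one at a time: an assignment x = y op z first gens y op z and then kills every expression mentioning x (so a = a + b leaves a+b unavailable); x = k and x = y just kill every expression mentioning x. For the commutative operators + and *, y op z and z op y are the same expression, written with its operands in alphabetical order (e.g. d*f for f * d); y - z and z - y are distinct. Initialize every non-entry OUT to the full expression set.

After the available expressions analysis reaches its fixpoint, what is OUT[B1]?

Answer: {b+f}

Working:
Per-block solution:
  B0:   IN={}   OUT={b-c}
  B1:   IN={}   OUT={b+f}
  B2:   IN={b+f}   OUT={}
  B3:   IN={}   OUT={}

Merge at B1: IN[B1] = OUT[B0] ∩ OUT[B2] = {}
Applying B1's transfer function to that IN value gives OUT[B1] (row B1 above).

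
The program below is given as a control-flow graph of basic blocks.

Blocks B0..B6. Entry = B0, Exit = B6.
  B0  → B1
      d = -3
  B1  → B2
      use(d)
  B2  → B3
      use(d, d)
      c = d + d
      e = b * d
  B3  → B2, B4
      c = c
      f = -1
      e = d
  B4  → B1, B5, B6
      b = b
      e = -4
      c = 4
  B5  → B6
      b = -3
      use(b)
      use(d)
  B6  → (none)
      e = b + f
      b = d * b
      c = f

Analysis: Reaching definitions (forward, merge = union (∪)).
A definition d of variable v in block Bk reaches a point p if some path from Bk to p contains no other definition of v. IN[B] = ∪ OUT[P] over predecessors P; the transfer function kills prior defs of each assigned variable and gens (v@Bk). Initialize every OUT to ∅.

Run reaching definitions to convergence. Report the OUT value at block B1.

Fixpoint table:
  B0:   IN={}   OUT={d@B0}
  B1:   IN={b@B4, c@B4, d@B0, e@B4, f@B3}   OUT={b@B4, c@B4, d@B0, e@B4, f@B3}
  B2:   IN={b@B4, c@B3, c@B4, d@B0, e@B3, e@B4, f@B3}   OUT={b@B4, c@B2, d@B0, e@B2, f@B3}
  B3:   IN={b@B4, c@B2, d@B0, e@B2, f@B3}   OUT={b@B4, c@B3, d@B0, e@B3, f@B3}
  B4:   IN={b@B4, c@B3, d@B0, e@B3, f@B3}   OUT={b@B4, c@B4, d@B0, e@B4, f@B3}
  B5:   IN={b@B4, c@B4, d@B0, e@B4, f@B3}   OUT={b@B5, c@B4, d@B0, e@B4, f@B3}
  B6:   IN={b@B4, b@B5, c@B4, d@B0, e@B4, f@B3}   OUT={b@B6, c@B6, d@B0, e@B6, f@B3}

Merge at B1: IN[B1] = OUT[B0] ⊔ OUT[B4] = {b@B4, c@B4, d@B0, e@B4, f@B3}
Applying B1's transfer function to that IN value gives OUT[B1] (row B1 above).

Answer: {b@B4, c@B4, d@B0, e@B4, f@B3}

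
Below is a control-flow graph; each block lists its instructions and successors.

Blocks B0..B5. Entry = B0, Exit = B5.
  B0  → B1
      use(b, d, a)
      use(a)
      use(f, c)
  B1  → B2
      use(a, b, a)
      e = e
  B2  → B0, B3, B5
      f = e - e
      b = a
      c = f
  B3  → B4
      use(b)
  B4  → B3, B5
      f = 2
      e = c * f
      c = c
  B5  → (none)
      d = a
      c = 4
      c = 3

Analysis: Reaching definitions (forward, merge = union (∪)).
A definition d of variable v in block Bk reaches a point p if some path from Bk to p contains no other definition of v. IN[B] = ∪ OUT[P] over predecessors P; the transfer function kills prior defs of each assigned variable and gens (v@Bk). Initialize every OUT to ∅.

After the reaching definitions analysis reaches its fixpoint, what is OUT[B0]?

Converged values:
  B0:  IN={b@B2, c@B2, e@B1, f@B2}  OUT={b@B2, c@B2, e@B1, f@B2}
  B1:  IN={b@B2, c@B2, e@B1, f@B2}  OUT={b@B2, c@B2, e@B1, f@B2}
  B2:  IN={b@B2, c@B2, e@B1, f@B2}  OUT={b@B2, c@B2, e@B1, f@B2}
  B3:  IN={b@B2, c@B2, c@B4, e@B1, e@B4, f@B2, f@B4}  OUT={b@B2, c@B2, c@B4, e@B1, e@B4, f@B2, f@B4}
  B4:  IN={b@B2, c@B2, c@B4, e@B1, e@B4, f@B2, f@B4}  OUT={b@B2, c@B4, e@B4, f@B4}
  B5:  IN={b@B2, c@B2, c@B4, e@B1, e@B4, f@B2, f@B4}  OUT={b@B2, c@B5, d@B5, e@B1, e@B4, f@B2, f@B4}

Merge at B0 (entry node, so the boundary value {} is joined with the incoming edge(s)): IN[B0] = {} ⊔ OUT[B2] = {b@B2, c@B2, e@B1, f@B2}
Applying B0's transfer function to that IN value gives OUT[B0] (row B0 above).

Answer: {b@B2, c@B2, e@B1, f@B2}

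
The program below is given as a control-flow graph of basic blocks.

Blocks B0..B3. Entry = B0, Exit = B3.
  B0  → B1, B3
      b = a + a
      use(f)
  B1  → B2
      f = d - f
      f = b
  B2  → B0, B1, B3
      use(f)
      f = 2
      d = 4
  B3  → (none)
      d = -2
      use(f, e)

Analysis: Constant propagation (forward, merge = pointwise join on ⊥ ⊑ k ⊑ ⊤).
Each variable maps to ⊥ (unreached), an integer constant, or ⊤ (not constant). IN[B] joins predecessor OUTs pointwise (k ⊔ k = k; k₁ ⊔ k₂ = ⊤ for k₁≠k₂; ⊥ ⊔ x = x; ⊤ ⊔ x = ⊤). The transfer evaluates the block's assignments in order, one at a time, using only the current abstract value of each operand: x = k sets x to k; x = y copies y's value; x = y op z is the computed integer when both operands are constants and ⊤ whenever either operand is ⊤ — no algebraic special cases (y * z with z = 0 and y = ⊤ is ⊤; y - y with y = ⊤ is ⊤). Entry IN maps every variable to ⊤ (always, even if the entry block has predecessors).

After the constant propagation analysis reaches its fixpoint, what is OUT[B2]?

Answer: {a: ⊤, b: ⊤, c: ⊤, d: 4, e: ⊤, f: 2}

Derivation:
Fixpoint table:
  B0:   IN=(all ⊤)   OUT=(all ⊤)
  B1:   IN=(all ⊤)   OUT=(all ⊤)
  B2:   IN=(all ⊤)   OUT={d:4, f:2; rest ⊤}
  B3:   IN=(all ⊤)   OUT={d:-2; rest ⊤}

Merge at B2: IN[B2] = OUT[B1] = {a: ⊤, b: ⊤, c: ⊤, d: ⊤, e: ⊤, f: ⊤}
Applying B2's transfer function to that IN value gives OUT[B2] (row B2 above).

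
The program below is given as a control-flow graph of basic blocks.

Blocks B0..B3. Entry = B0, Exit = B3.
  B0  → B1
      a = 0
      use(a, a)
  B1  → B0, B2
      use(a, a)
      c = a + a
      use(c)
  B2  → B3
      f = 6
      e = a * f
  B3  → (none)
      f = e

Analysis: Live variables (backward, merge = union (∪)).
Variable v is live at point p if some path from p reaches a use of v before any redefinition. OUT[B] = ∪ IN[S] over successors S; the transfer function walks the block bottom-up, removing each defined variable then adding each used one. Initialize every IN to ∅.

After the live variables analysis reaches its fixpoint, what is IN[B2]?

Per-block solution:
  B0:  IN={}  OUT={a}
  B1:  IN={a}  OUT={a}
  B2:  IN={a}  OUT={e}
  B3:  IN={e}  OUT={}

Merge at B2: OUT[B2] = IN[B3] = {e}
Applying B2's transfer function to that OUT value gives IN[B2] (row B2 above).

Answer: {a}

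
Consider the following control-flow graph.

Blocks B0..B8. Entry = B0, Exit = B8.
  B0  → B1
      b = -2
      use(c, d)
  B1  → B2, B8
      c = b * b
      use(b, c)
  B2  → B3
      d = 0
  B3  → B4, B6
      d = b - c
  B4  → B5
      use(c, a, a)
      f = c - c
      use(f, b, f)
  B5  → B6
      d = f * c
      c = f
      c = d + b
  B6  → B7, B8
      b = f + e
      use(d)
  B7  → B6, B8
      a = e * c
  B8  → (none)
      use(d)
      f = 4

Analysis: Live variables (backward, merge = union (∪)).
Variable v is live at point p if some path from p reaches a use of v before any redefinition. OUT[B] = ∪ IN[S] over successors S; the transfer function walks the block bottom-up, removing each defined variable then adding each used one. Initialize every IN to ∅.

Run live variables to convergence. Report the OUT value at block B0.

Answer: {a, b, d, e, f}

Trace:
Converged values:
  B0:  IN={a, c, d, e, f}  OUT={a, b, d, e, f}
  B1:  IN={a, b, d, e, f}  OUT={a, b, c, d, e, f}
  B2:  IN={a, b, c, e, f}  OUT={a, b, c, e, f}
  B3:  IN={a, b, c, e, f}  OUT={a, b, c, d, e, f}
  B4:  IN={a, b, c, e}  OUT={b, c, e, f}
  B5:  IN={b, c, e, f}  OUT={c, d, e, f}
  B6:  IN={c, d, e, f}  OUT={c, d, e, f}
  B7:  IN={c, d, e, f}  OUT={c, d, e, f}
  B8:  IN={d}  OUT={}

Merge at B0: OUT[B0] = IN[B1] = {a, b, d, e, f}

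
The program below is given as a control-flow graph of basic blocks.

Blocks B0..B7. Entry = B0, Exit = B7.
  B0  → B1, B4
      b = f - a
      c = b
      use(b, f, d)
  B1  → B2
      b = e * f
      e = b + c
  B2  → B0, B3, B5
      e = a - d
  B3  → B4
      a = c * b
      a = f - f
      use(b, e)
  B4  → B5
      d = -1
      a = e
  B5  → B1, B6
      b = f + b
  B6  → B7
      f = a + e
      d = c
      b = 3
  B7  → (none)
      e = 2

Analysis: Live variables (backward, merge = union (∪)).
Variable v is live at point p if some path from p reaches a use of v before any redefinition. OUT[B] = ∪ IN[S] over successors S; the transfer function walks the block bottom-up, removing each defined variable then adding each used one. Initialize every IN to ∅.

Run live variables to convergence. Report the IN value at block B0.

Converged values:
  B0: | IN={a, d, e, f} | OUT={a, b, c, d, e, f}
  B1: | IN={a, c, d, e, f} | OUT={a, b, c, d, f}
  B2: | IN={a, b, c, d, f} | OUT={a, b, c, d, e, f}
  B3: | IN={b, c, e, f} | OUT={b, c, e, f}
  B4: | IN={b, c, e, f} | OUT={a, b, c, d, e, f}
  B5: | IN={a, b, c, d, e, f} | OUT={a, c, d, e, f}
  B6: | IN={a, c, e} | OUT={}
  B7: | IN={} | OUT={}

Merge at B0: OUT[B0] = IN[B1] ⊔ IN[B4] = {a, b, c, d, e, f}
Applying B0's transfer function to that OUT value gives IN[B0] (row B0 above).

Answer: {a, d, e, f}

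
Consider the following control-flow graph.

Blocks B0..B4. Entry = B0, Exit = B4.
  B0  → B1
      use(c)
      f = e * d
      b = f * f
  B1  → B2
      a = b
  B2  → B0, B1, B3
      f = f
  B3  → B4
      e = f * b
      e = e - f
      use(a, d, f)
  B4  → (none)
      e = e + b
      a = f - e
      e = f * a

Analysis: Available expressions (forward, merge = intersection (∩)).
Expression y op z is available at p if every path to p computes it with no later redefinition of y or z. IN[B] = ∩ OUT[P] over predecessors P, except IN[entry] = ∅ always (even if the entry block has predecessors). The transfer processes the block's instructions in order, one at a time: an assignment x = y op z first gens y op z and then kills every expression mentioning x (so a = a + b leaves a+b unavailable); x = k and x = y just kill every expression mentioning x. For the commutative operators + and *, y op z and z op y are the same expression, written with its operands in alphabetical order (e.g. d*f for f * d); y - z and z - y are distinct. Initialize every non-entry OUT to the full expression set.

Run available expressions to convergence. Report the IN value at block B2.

Converged values:
  B0:  IN={}  OUT={d*e, f*f}
  B1:  IN={d*e}  OUT={d*e}
  B2:  IN={d*e}  OUT={d*e}
  B3:  IN={d*e}  OUT={b*f}
  B4:  IN={b*f}  OUT={a*f, b*f}

Merge at B2: IN[B2] = OUT[B1] = {d*e}

Answer: {d*e}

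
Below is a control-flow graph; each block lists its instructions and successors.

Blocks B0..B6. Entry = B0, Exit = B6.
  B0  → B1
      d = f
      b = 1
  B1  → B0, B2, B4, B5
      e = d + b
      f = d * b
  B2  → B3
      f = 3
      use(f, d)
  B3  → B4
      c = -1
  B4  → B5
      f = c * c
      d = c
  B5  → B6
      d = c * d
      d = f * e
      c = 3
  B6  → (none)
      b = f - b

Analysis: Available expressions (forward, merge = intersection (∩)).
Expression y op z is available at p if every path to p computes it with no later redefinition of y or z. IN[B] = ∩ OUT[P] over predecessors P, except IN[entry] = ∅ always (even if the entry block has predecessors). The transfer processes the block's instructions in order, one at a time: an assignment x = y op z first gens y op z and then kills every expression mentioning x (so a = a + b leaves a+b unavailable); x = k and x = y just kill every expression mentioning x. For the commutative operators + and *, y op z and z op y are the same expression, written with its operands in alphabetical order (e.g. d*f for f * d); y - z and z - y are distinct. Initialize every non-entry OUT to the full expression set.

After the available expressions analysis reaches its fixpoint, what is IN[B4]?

Converged values:
  B0: | IN={} | OUT={}
  B1: | IN={} | OUT={b*d, b+d}
  B2: | IN={b*d, b+d} | OUT={b*d, b+d}
  B3: | IN={b*d, b+d} | OUT={b*d, b+d}
  B4: | IN={b*d, b+d} | OUT={c*c}
  B5: | IN={} | OUT={e*f}
  B6: | IN={e*f} | OUT={e*f}

Merge at B4: IN[B4] = OUT[B1] ∩ OUT[B3] = {b*d, b+d}

Answer: {b*d, b+d}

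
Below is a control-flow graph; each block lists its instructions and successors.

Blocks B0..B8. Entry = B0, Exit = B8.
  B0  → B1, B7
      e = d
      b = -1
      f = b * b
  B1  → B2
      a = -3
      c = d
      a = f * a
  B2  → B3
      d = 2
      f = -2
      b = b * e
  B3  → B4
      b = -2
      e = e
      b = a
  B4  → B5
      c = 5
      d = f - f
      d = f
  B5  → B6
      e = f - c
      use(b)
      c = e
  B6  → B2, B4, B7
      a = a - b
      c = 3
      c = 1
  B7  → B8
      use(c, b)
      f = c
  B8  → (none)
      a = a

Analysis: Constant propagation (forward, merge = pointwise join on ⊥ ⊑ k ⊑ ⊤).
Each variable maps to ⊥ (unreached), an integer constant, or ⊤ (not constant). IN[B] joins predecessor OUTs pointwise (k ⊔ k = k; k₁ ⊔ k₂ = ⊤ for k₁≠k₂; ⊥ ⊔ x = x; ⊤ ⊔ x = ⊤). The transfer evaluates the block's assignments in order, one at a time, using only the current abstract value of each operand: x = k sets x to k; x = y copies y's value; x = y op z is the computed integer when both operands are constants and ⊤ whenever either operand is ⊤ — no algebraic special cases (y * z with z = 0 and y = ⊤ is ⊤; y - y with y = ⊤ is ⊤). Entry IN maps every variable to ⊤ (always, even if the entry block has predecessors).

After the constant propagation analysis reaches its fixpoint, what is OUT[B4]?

Answer: {a: ⊤, b: ⊤, c: 5, d: -2, e: ⊤, f: -2}

Trace:
Converged values:
  B0:  IN=(all ⊤)  OUT={b:-1, f:1; rest ⊤}
  B1:  IN={b:-1, f:1; rest ⊤}  OUT={a:-3, b:-1, f:1; rest ⊤}
  B2:  IN=(all ⊤)  OUT={d:2, f:-2; rest ⊤}
  B3:  IN={d:2, f:-2; rest ⊤}  OUT={d:2, f:-2; rest ⊤}
  B4:  IN={f:-2; rest ⊤}  OUT={c:5, d:-2, f:-2; rest ⊤}
  B5:  IN={c:5, d:-2, f:-2; rest ⊤}  OUT={c:-7, d:-2, e:-7, f:-2; rest ⊤}
  B6:  IN={c:-7, d:-2, e:-7, f:-2; rest ⊤}  OUT={c:1, d:-2, e:-7, f:-2; rest ⊤}
  B7:  IN=(all ⊤)  OUT=(all ⊤)
  B8:  IN=(all ⊤)  OUT=(all ⊤)

Merge at B4: IN[B4] = OUT[B3] ⊔ OUT[B6] = {a: ⊤, b: ⊤, c: ⊤, d: ⊤, e: ⊤, f: -2}
Applying B4's transfer function to that IN value gives OUT[B4] (row B4 above).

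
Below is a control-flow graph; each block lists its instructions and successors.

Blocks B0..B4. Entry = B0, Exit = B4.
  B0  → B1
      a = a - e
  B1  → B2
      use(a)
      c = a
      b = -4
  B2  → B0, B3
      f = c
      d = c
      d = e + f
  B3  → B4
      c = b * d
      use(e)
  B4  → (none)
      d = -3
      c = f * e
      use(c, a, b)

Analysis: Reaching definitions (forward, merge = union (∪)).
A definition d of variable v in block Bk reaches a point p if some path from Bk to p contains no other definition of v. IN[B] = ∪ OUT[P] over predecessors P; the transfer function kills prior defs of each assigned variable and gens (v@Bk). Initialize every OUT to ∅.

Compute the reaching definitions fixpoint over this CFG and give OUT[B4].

Answer: {a@B0, b@B1, c@B4, d@B4, f@B2}

Derivation:
Converged values:
  B0:   IN={a@B0, b@B1, c@B1, d@B2, f@B2}   OUT={a@B0, b@B1, c@B1, d@B2, f@B2}
  B1:   IN={a@B0, b@B1, c@B1, d@B2, f@B2}   OUT={a@B0, b@B1, c@B1, d@B2, f@B2}
  B2:   IN={a@B0, b@B1, c@B1, d@B2, f@B2}   OUT={a@B0, b@B1, c@B1, d@B2, f@B2}
  B3:   IN={a@B0, b@B1, c@B1, d@B2, f@B2}   OUT={a@B0, b@B1, c@B3, d@B2, f@B2}
  B4:   IN={a@B0, b@B1, c@B3, d@B2, f@B2}   OUT={a@B0, b@B1, c@B4, d@B4, f@B2}

Merge at B4: IN[B4] = OUT[B3] = {a@B0, b@B1, c@B3, d@B2, f@B2}
Applying B4's transfer function to that IN value gives OUT[B4] (row B4 above).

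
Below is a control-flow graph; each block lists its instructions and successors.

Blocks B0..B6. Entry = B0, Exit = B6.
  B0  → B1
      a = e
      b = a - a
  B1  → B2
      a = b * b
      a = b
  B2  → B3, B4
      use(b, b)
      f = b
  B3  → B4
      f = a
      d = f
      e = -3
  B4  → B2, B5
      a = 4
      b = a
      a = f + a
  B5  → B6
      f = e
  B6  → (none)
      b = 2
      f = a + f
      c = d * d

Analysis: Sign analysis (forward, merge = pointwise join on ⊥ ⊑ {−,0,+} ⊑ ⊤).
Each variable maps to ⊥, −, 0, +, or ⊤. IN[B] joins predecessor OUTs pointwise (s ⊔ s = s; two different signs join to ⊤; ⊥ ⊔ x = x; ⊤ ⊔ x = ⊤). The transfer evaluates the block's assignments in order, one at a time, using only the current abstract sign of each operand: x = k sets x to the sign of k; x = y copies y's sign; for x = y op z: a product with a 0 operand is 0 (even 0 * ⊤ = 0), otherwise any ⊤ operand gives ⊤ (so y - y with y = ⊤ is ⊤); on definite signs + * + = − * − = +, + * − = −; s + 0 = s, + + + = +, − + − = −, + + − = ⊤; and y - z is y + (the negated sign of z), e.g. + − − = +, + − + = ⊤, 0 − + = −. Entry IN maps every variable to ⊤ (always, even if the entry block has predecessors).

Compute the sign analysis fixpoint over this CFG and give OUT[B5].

Answer: {a: ⊤, b: +, c: ⊤, d: ⊤, e: ⊤, f: ⊤}

Working:
Per-block solution:
  B0: | IN=(all ⊤) | OUT=(all ⊤)
  B1: | IN=(all ⊤) | OUT=(all ⊤)
  B2: | IN=(all ⊤) | OUT=(all ⊤)
  B3: | IN=(all ⊤) | OUT={e:-; rest ⊤}
  B4: | IN=(all ⊤) | OUT={b:+; rest ⊤}
  B5: | IN={b:+; rest ⊤} | OUT={b:+; rest ⊤}
  B6: | IN={b:+; rest ⊤} | OUT={b:+; rest ⊤}

Merge at B5: IN[B5] = OUT[B4] = {a: ⊤, b: +, c: ⊤, d: ⊤, e: ⊤, f: ⊤}
Applying B5's transfer function to that IN value gives OUT[B5] (row B5 above).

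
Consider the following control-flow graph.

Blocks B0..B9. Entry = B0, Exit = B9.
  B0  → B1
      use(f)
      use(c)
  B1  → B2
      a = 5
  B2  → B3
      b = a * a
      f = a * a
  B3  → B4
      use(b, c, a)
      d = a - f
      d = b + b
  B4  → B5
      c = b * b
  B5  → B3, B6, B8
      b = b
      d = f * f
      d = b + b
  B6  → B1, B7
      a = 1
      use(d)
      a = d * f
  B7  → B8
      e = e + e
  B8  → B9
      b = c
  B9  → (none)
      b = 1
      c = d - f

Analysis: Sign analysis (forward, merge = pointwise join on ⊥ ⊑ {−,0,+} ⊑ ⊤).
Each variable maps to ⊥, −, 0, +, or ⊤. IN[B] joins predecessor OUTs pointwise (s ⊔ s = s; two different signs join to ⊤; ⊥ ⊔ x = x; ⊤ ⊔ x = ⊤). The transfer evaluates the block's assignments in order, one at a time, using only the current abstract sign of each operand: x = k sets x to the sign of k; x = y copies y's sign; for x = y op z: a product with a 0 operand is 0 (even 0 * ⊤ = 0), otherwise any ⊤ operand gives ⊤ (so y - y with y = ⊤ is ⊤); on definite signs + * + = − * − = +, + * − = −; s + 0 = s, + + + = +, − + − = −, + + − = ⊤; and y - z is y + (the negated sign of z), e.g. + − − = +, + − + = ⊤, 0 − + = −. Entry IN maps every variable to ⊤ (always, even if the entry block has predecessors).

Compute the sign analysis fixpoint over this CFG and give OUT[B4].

Converged values:
  B0:   IN=(all ⊤)   OUT=(all ⊤)
  B1:   IN=(all ⊤)   OUT={a:+; rest ⊤}
  B2:   IN={a:+; rest ⊤}   OUT={a:+, b:+, f:+; rest ⊤}
  B3:   IN={a:+, b:+, f:+; rest ⊤}   OUT={a:+, b:+, d:+, f:+; rest ⊤}
  B4:   IN={a:+, b:+, d:+, f:+; rest ⊤}   OUT={a:+, b:+, c:+, d:+, f:+; rest ⊤}
  B5:   IN={a:+, b:+, c:+, d:+, f:+; rest ⊤}   OUT={a:+, b:+, c:+, d:+, f:+; rest ⊤}
  B6:   IN={a:+, b:+, c:+, d:+, f:+; rest ⊤}   OUT={a:+, b:+, c:+, d:+, f:+; rest ⊤}
  B7:   IN={a:+, b:+, c:+, d:+, f:+; rest ⊤}   OUT={a:+, b:+, c:+, d:+, f:+; rest ⊤}
  B8:   IN={a:+, b:+, c:+, d:+, f:+; rest ⊤}   OUT={a:+, b:+, c:+, d:+, f:+; rest ⊤}
  B9:   IN={a:+, b:+, c:+, d:+, f:+; rest ⊤}   OUT={a:+, b:+, d:+, f:+; rest ⊤}

Merge at B4: IN[B4] = OUT[B3] = {a: +, b: +, c: ⊤, d: +, e: ⊤, f: +}
Applying B4's transfer function to that IN value gives OUT[B4] (row B4 above).

Answer: {a: +, b: +, c: +, d: +, e: ⊤, f: +}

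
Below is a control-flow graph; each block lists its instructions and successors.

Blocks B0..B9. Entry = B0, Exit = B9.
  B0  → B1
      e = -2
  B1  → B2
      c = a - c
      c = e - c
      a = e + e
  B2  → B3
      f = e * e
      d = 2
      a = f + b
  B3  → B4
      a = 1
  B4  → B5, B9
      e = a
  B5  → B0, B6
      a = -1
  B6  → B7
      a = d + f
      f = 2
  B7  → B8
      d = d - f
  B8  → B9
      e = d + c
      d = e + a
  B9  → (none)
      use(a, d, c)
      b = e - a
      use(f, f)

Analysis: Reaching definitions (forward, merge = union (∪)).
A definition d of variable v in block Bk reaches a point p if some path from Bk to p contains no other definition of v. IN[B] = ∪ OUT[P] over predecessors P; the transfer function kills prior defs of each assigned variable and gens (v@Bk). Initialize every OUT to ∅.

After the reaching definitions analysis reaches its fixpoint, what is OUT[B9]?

Fixpoint table:
  B0:   IN={a@B5, c@B1, d@B2, e@B4, f@B2}   OUT={a@B5, c@B1, d@B2, e@B0, f@B2}
  B1:   IN={a@B5, c@B1, d@B2, e@B0, f@B2}   OUT={a@B1, c@B1, d@B2, e@B0, f@B2}
  B2:   IN={a@B1, c@B1, d@B2, e@B0, f@B2}   OUT={a@B2, c@B1, d@B2, e@B0, f@B2}
  B3:   IN={a@B2, c@B1, d@B2, e@B0, f@B2}   OUT={a@B3, c@B1, d@B2, e@B0, f@B2}
  B4:   IN={a@B3, c@B1, d@B2, e@B0, f@B2}   OUT={a@B3, c@B1, d@B2, e@B4, f@B2}
  B5:   IN={a@B3, c@B1, d@B2, e@B4, f@B2}   OUT={a@B5, c@B1, d@B2, e@B4, f@B2}
  B6:   IN={a@B5, c@B1, d@B2, e@B4, f@B2}   OUT={a@B6, c@B1, d@B2, e@B4, f@B6}
  B7:   IN={a@B6, c@B1, d@B2, e@B4, f@B6}   OUT={a@B6, c@B1, d@B7, e@B4, f@B6}
  B8:   IN={a@B6, c@B1, d@B7, e@B4, f@B6}   OUT={a@B6, c@B1, d@B8, e@B8, f@B6}
  B9:   IN={a@B3, a@B6, c@B1, d@B2, d@B8, e@B4, e@B8, f@B2, f@B6}   OUT={a@B3, a@B6, b@B9, c@B1, d@B2, d@B8, e@B4, e@B8, f@B2, f@B6}

Merge at B9: IN[B9] = OUT[B4] ⊔ OUT[B8] = {a@B3, a@B6, c@B1, d@B2, d@B8, e@B4, e@B8, f@B2, f@B6}
Applying B9's transfer function to that IN value gives OUT[B9] (row B9 above).

Answer: {a@B3, a@B6, b@B9, c@B1, d@B2, d@B8, e@B4, e@B8, f@B2, f@B6}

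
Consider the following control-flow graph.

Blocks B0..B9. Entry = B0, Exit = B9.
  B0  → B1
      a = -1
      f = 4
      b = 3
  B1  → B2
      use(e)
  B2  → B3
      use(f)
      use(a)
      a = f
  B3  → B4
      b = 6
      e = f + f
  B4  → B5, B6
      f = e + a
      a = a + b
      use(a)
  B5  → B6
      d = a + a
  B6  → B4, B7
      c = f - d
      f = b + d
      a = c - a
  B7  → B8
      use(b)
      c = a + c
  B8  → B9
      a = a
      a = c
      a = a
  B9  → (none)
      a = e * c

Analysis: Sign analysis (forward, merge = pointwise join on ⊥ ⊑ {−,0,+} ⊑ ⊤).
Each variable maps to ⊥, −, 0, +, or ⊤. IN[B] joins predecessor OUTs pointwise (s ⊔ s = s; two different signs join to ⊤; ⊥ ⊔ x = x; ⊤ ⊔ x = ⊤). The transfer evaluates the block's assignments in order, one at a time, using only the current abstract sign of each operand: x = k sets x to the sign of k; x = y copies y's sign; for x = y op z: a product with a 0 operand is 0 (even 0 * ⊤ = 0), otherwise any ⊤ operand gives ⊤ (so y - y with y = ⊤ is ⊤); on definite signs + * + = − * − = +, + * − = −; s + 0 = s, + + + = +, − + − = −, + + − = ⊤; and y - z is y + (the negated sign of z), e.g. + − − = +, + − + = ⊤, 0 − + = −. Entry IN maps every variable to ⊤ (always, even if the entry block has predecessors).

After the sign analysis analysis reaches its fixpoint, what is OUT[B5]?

Converged values:
  B0:   IN=(all ⊤)   OUT={a:-, b:+, f:+; rest ⊤}
  B1:   IN={a:-, b:+, f:+; rest ⊤}   OUT={a:-, b:+, f:+; rest ⊤}
  B2:   IN={a:-, b:+, f:+; rest ⊤}   OUT={a:+, b:+, f:+; rest ⊤}
  B3:   IN={a:+, b:+, f:+; rest ⊤}   OUT={a:+, b:+, e:+, f:+; rest ⊤}
  B4:   IN={b:+, e:+; rest ⊤}   OUT={b:+, e:+; rest ⊤}
  B5:   IN={b:+, e:+; rest ⊤}   OUT={b:+, e:+; rest ⊤}
  B6:   IN={b:+, e:+; rest ⊤}   OUT={b:+, e:+; rest ⊤}
  B7:   IN={b:+, e:+; rest ⊤}   OUT={b:+, e:+; rest ⊤}
  B8:   IN={b:+, e:+; rest ⊤}   OUT={b:+, e:+; rest ⊤}
  B9:   IN={b:+, e:+; rest ⊤}   OUT={b:+, e:+; rest ⊤}

Merge at B5: IN[B5] = OUT[B4] = {a: ⊤, b: +, c: ⊤, d: ⊤, e: +, f: ⊤}
Applying B5's transfer function to that IN value gives OUT[B5] (row B5 above).

Answer: {a: ⊤, b: +, c: ⊤, d: ⊤, e: +, f: ⊤}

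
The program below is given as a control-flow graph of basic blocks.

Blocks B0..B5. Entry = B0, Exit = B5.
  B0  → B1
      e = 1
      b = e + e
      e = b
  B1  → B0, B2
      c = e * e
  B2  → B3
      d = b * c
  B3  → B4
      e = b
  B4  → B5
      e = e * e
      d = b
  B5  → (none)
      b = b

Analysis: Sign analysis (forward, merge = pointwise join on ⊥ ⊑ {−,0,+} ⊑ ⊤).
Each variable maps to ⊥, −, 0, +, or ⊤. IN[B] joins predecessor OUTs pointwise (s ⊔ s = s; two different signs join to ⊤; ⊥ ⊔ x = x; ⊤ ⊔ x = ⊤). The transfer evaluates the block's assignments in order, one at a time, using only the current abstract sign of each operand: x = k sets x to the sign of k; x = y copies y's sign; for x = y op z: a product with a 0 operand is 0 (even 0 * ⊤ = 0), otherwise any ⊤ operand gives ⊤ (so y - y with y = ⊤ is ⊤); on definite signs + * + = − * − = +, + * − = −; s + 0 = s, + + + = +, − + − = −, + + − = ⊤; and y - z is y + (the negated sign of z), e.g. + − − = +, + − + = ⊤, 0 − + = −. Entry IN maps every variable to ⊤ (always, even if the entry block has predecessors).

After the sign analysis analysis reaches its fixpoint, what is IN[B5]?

Answer: {a: ⊤, b: +, c: +, d: +, e: +, f: ⊤}

Trace:
Fixpoint table:
  B0: | IN=(all ⊤) | OUT={b:+, e:+; rest ⊤}
  B1: | IN={b:+, e:+; rest ⊤} | OUT={b:+, c:+, e:+; rest ⊤}
  B2: | IN={b:+, c:+, e:+; rest ⊤} | OUT={b:+, c:+, d:+, e:+; rest ⊤}
  B3: | IN={b:+, c:+, d:+, e:+; rest ⊤} | OUT={b:+, c:+, d:+, e:+; rest ⊤}
  B4: | IN={b:+, c:+, d:+, e:+; rest ⊤} | OUT={b:+, c:+, d:+, e:+; rest ⊤}
  B5: | IN={b:+, c:+, d:+, e:+; rest ⊤} | OUT={b:+, c:+, d:+, e:+; rest ⊤}

Merge at B5: IN[B5] = OUT[B4] = {a: ⊤, b: +, c: +, d: +, e: +, f: ⊤}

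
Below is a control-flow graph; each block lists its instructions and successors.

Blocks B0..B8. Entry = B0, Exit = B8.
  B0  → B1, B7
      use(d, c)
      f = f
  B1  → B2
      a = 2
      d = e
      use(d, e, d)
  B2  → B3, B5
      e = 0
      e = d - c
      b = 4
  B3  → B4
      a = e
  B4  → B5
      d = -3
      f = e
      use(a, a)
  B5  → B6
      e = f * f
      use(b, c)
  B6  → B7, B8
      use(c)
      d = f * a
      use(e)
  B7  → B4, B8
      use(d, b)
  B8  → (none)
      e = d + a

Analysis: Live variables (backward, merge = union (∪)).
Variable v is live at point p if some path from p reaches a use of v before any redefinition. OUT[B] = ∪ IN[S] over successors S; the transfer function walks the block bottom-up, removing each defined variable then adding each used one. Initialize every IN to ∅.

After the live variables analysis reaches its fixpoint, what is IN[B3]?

Answer: {b, c, e}

Derivation:
Converged values:
  B0: | IN={a, b, c, d, e, f} | OUT={a, b, c, d, e, f}
  B1: | IN={c, e, f} | OUT={a, c, d, f}
  B2: | IN={a, c, d, f} | OUT={a, b, c, e, f}
  B3: | IN={b, c, e} | OUT={a, b, c, e}
  B4: | IN={a, b, c, e} | OUT={a, b, c, f}
  B5: | IN={a, b, c, f} | OUT={a, b, c, e, f}
  B6: | IN={a, b, c, e, f} | OUT={a, b, c, d, e}
  B7: | IN={a, b, c, d, e} | OUT={a, b, c, d, e}
  B8: | IN={a, d} | OUT={}

Merge at B3: OUT[B3] = IN[B4] = {a, b, c, e}
Applying B3's transfer function to that OUT value gives IN[B3] (row B3 above).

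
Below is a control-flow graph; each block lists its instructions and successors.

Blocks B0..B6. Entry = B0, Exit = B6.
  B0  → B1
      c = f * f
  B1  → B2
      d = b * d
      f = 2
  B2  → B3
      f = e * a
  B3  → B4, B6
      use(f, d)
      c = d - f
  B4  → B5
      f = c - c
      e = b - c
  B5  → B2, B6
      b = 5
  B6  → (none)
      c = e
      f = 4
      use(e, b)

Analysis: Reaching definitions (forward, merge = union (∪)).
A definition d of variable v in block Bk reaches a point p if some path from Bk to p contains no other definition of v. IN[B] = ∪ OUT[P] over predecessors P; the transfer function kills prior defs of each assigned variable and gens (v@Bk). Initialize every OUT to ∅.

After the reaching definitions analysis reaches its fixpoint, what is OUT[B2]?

Fixpoint table:
  B0: | IN={} | OUT={c@B0}
  B1: | IN={c@B0} | OUT={c@B0, d@B1, f@B1}
  B2: | IN={b@B5, c@B0, c@B3, d@B1, e@B4, f@B1, f@B4} | OUT={b@B5, c@B0, c@B3, d@B1, e@B4, f@B2}
  B3: | IN={b@B5, c@B0, c@B3, d@B1, e@B4, f@B2} | OUT={b@B5, c@B3, d@B1, e@B4, f@B2}
  B4: | IN={b@B5, c@B3, d@B1, e@B4, f@B2} | OUT={b@B5, c@B3, d@B1, e@B4, f@B4}
  B5: | IN={b@B5, c@B3, d@B1, e@B4, f@B4} | OUT={b@B5, c@B3, d@B1, e@B4, f@B4}
  B6: | IN={b@B5, c@B3, d@B1, e@B4, f@B2, f@B4} | OUT={b@B5, c@B6, d@B1, e@B4, f@B6}

Merge at B2: IN[B2] = OUT[B1] ⊔ OUT[B5] = {b@B5, c@B0, c@B3, d@B1, e@B4, f@B1, f@B4}
Applying B2's transfer function to that IN value gives OUT[B2] (row B2 above).

Answer: {b@B5, c@B0, c@B3, d@B1, e@B4, f@B2}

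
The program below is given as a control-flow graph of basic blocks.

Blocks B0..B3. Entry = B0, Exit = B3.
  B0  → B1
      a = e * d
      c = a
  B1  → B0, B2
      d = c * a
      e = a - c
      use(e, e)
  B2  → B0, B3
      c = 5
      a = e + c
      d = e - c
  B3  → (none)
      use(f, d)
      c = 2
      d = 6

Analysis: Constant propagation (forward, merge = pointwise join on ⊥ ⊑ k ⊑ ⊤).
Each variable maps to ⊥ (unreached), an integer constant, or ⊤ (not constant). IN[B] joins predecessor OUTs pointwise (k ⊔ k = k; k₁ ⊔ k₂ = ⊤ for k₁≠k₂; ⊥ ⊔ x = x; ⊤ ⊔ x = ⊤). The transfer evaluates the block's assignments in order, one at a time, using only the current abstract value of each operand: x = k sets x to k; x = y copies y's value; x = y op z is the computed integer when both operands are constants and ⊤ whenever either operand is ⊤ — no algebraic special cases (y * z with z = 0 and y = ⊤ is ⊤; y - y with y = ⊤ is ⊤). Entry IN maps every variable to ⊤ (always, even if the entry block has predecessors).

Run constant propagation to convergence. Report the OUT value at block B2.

Per-block solution:
  B0:  IN=(all ⊤)  OUT=(all ⊤)
  B1:  IN=(all ⊤)  OUT=(all ⊤)
  B2:  IN=(all ⊤)  OUT={c:5; rest ⊤}
  B3:  IN={c:5; rest ⊤}  OUT={c:2, d:6; rest ⊤}

Merge at B2: IN[B2] = OUT[B1] = {a: ⊤, b: ⊤, c: ⊤, d: ⊤, e: ⊤, f: ⊤}
Applying B2's transfer function to that IN value gives OUT[B2] (row B2 above).

Answer: {a: ⊤, b: ⊤, c: 5, d: ⊤, e: ⊤, f: ⊤}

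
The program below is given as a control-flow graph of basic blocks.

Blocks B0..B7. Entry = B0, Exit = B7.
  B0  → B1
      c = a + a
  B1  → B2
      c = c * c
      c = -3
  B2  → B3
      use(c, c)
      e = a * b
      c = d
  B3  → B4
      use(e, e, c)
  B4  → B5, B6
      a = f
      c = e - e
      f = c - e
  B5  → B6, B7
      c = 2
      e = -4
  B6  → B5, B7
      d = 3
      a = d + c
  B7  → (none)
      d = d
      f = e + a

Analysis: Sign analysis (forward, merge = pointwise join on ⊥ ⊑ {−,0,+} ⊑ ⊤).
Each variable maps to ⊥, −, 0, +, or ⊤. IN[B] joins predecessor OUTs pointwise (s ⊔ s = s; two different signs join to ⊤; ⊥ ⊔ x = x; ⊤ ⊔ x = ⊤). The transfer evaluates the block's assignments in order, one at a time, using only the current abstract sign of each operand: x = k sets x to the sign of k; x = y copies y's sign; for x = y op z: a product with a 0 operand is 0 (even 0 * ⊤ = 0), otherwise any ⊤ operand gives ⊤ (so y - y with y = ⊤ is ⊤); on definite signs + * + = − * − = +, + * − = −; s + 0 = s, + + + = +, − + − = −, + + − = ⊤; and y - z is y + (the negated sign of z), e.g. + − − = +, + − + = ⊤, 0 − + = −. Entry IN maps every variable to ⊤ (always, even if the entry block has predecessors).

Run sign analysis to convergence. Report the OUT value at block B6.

Converged values:
  B0: | IN=(all ⊤) | OUT=(all ⊤)
  B1: | IN=(all ⊤) | OUT={c:-; rest ⊤}
  B2: | IN={c:-; rest ⊤} | OUT=(all ⊤)
  B3: | IN=(all ⊤) | OUT=(all ⊤)
  B4: | IN=(all ⊤) | OUT=(all ⊤)
  B5: | IN=(all ⊤) | OUT={c:+, e:-; rest ⊤}
  B6: | IN=(all ⊤) | OUT={d:+; rest ⊤}
  B7: | IN=(all ⊤) | OUT=(all ⊤)

Merge at B6: IN[B6] = OUT[B4] ⊔ OUT[B5] = {a: ⊤, b: ⊤, c: ⊤, d: ⊤, e: ⊤, f: ⊤}
Applying B6's transfer function to that IN value gives OUT[B6] (row B6 above).

Answer: {a: ⊤, b: ⊤, c: ⊤, d: +, e: ⊤, f: ⊤}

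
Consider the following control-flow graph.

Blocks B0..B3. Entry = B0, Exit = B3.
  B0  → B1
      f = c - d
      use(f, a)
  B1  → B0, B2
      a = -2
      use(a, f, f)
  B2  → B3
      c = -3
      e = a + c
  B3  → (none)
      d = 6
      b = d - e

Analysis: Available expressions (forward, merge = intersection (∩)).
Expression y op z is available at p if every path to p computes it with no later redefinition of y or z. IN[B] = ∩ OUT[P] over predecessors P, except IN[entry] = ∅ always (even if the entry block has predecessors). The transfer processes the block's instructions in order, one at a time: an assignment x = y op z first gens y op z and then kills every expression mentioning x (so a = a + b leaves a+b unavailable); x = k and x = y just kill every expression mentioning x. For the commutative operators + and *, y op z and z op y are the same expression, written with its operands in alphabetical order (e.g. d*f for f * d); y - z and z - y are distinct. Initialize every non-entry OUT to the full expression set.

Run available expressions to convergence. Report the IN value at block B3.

Per-block solution:
  B0: | IN={} | OUT={c-d}
  B1: | IN={c-d} | OUT={c-d}
  B2: | IN={c-d} | OUT={a+c}
  B3: | IN={a+c} | OUT={a+c, d-e}

Merge at B3: IN[B3] = OUT[B2] = {a+c}

Answer: {a+c}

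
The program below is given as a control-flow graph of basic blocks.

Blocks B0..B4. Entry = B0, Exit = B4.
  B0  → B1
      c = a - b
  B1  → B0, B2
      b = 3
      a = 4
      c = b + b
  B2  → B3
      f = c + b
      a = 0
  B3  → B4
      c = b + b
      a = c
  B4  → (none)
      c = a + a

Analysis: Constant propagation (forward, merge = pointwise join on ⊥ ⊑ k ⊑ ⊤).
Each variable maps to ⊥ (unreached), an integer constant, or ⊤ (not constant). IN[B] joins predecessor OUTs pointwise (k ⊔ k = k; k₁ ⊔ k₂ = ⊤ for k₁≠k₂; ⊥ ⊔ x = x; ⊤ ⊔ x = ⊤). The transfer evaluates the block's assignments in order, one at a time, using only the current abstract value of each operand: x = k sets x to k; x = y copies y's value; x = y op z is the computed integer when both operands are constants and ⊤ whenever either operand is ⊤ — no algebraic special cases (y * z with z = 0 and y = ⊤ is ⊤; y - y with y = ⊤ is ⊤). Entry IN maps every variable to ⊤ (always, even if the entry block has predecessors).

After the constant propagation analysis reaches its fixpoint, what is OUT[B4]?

Answer: {a: 6, b: 3, c: 12, d: ⊤, e: ⊤, f: 9}

Trace:
Converged values:
  B0: | IN=(all ⊤) | OUT=(all ⊤)
  B1: | IN=(all ⊤) | OUT={a:4, b:3, c:6; rest ⊤}
  B2: | IN={a:4, b:3, c:6; rest ⊤} | OUT={a:0, b:3, c:6, f:9; rest ⊤}
  B3: | IN={a:0, b:3, c:6, f:9; rest ⊤} | OUT={a:6, b:3, c:6, f:9; rest ⊤}
  B4: | IN={a:6, b:3, c:6, f:9; rest ⊤} | OUT={a:6, b:3, c:12, f:9; rest ⊤}

Merge at B4: IN[B4] = OUT[B3] = {a: 6, b: 3, c: 6, d: ⊤, e: ⊤, f: 9}
Applying B4's transfer function to that IN value gives OUT[B4] (row B4 above).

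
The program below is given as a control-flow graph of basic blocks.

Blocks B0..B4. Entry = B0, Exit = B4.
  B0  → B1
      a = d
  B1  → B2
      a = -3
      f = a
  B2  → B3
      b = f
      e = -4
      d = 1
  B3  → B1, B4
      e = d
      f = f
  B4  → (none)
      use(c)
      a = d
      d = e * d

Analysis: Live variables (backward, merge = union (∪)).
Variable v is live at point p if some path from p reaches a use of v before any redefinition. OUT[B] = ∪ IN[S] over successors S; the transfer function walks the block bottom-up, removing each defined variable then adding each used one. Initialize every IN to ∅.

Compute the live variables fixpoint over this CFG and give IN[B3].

Fixpoint table:
  B0:  IN={c, d}  OUT={c}
  B1:  IN={c}  OUT={c, f}
  B2:  IN={c, f}  OUT={c, d, f}
  B3:  IN={c, d, f}  OUT={c, d, e}
  B4:  IN={c, d, e}  OUT={}

Merge at B3: OUT[B3] = IN[B1] ⊔ IN[B4] = {c, d, e}
Applying B3's transfer function to that OUT value gives IN[B3] (row B3 above).

Answer: {c, d, f}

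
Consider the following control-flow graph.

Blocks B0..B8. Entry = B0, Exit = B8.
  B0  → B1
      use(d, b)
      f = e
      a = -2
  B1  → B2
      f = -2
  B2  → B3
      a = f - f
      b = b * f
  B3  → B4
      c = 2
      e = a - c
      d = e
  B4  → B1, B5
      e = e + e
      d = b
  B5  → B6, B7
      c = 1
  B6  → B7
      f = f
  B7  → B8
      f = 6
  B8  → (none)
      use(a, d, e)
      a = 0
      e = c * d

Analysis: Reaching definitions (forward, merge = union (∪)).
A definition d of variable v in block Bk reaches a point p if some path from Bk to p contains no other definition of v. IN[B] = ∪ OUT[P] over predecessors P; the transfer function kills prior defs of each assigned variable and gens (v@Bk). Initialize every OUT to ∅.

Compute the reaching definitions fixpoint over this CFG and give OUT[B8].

Converged values:
  B0:   IN={}   OUT={a@B0, f@B0}
  B1:   IN={a@B0, a@B2, b@B2, c@B3, d@B4, e@B4, f@B0, f@B1}   OUT={a@B0, a@B2, b@B2, c@B3, d@B4, e@B4, f@B1}
  B2:   IN={a@B0, a@B2, b@B2, c@B3, d@B4, e@B4, f@B1}   OUT={a@B2, b@B2, c@B3, d@B4, e@B4, f@B1}
  B3:   IN={a@B2, b@B2, c@B3, d@B4, e@B4, f@B1}   OUT={a@B2, b@B2, c@B3, d@B3, e@B3, f@B1}
  B4:   IN={a@B2, b@B2, c@B3, d@B3, e@B3, f@B1}   OUT={a@B2, b@B2, c@B3, d@B4, e@B4, f@B1}
  B5:   IN={a@B2, b@B2, c@B3, d@B4, e@B4, f@B1}   OUT={a@B2, b@B2, c@B5, d@B4, e@B4, f@B1}
  B6:   IN={a@B2, b@B2, c@B5, d@B4, e@B4, f@B1}   OUT={a@B2, b@B2, c@B5, d@B4, e@B4, f@B6}
  B7:   IN={a@B2, b@B2, c@B5, d@B4, e@B4, f@B1, f@B6}   OUT={a@B2, b@B2, c@B5, d@B4, e@B4, f@B7}
  B8:   IN={a@B2, b@B2, c@B5, d@B4, e@B4, f@B7}   OUT={a@B8, b@B2, c@B5, d@B4, e@B8, f@B7}

Merge at B8: IN[B8] = OUT[B7] = {a@B2, b@B2, c@B5, d@B4, e@B4, f@B7}
Applying B8's transfer function to that IN value gives OUT[B8] (row B8 above).

Answer: {a@B8, b@B2, c@B5, d@B4, e@B8, f@B7}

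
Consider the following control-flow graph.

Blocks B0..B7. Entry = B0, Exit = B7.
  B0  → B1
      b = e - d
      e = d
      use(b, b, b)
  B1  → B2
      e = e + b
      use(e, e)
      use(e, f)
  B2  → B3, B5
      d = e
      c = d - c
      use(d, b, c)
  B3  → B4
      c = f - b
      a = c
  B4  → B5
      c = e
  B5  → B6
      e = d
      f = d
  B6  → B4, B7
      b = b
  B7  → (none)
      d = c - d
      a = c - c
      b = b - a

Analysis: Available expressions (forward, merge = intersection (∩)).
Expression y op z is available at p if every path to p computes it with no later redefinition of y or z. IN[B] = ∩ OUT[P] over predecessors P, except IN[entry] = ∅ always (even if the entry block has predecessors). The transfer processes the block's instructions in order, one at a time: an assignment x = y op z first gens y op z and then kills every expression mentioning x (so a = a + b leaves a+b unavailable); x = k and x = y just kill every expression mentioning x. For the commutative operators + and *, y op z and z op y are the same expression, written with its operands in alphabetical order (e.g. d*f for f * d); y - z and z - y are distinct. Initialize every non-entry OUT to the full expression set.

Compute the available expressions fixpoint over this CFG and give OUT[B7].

Converged values:
  B0:   IN={}   OUT={}
  B1:   IN={}   OUT={}
  B2:   IN={}   OUT={}
  B3:   IN={}   OUT={f-b}
  B4:   IN={}   OUT={}
  B5:   IN={}   OUT={}
  B6:   IN={}   OUT={}
  B7:   IN={}   OUT={c-c}

Merge at B7: IN[B7] = OUT[B6] = {}
Applying B7's transfer function to that IN value gives OUT[B7] (row B7 above).

Answer: {c-c}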